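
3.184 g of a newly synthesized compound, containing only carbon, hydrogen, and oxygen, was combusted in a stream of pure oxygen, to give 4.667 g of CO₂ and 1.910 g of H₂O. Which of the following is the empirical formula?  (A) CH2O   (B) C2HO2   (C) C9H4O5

(A) CH2O

mol C = 4.667 g CO₂ ÷ 44.009 g/mol = 0.10605 mol
mol H = 2 × 1.910 g H₂O ÷ 18.015 g/mol = 0.21205 mol
mass O = 3.184 − (1.2737 + 0.21374) = 1.6965 g → mol O = 1.6965 ÷ 15.999 = 0.10604 mol
Divide by the smallest (0.10604 mol): C 1.000, H 2.000, O 1.000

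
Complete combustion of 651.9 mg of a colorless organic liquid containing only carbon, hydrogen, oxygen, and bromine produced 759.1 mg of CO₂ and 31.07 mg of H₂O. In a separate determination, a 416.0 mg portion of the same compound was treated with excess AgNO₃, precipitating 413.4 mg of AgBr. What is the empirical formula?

C5HBrO3

mol C = 0.7591 g CO₂ ÷ 44.009 g/mol = 0.017249 mol
mol H = 2 × 0.03107 g H₂O ÷ 18.015 g/mol = 0.0034493 mol
From the AgBr data: mol Br per gram of compound = (0.4134 ÷ 187.772) ÷ 0.4160 = 0.0052923 mol/g, so in the 0.6519 g combustion sample mol Br = 0.0034501 mol
mass O = 0.6519 − (0.20717 + 0.0034769 + 0.27567) = 0.16557 g → mol O = 0.16557 ÷ 15.999 = 0.010349 mol
Divide by the smallest (0.0034493 mol): C 5.001, H 1.000, Br 1.000, O 3.000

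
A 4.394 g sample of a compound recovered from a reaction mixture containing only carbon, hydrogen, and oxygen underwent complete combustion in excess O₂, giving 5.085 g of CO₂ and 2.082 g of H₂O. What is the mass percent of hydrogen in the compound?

5.30%

mol C = 5.085 g CO₂ ÷ 44.009 g/mol = 0.11554 mol
mol H = 2 × 2.082 g H₂O ÷ 18.015 g/mol = 0.23114 mol
mass O = 4.394 − (1.3878 + 0.23299) = 2.7732 g → mol O = 2.7732 ÷ 15.999 = 0.17334 mol
mass % H = 0.23299 g ÷ 4.394 g × 100%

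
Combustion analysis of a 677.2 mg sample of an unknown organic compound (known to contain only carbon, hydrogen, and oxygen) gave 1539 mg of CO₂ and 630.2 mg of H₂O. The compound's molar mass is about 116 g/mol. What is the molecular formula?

mol C = 1.539 g CO₂ ÷ 44.009 g/mol = 0.034970 mol
mol H = 2 × 0.6302 g H₂O ÷ 18.015 g/mol = 0.069964 mol
mass O = 0.6772 − (0.42003 + 0.070524) = 0.18665 g → mol O = 0.18665 ÷ 15.999 = 0.011666 mol
Divide by the smallest (0.011666 mol): C 2.998, H 5.997, O 1.000
Empirical formula: C3H6O
Empirical-formula mass = 58.08 g/mol; 116 ÷ 58.08 ≈ 2, so the molecular formula is C6H12O2.

C6H12O2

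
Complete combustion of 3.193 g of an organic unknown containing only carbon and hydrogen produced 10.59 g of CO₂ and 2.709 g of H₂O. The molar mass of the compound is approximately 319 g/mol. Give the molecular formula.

mol C = 10.59 g CO₂ ÷ 44.009 g/mol = 0.24063 mol
mol H = 2 × 2.709 g H₂O ÷ 18.015 g/mol = 0.30075 mol
Divide by the smallest (0.24063 mol): C 1.000, H 1.250
Multiplying each by 4 gives whole numbers: C 4.00, H 5.00
Empirical formula: C4H5
Empirical-formula mass = 53.08 g/mol; 319 ÷ 53.08 ≈ 6, so the molecular formula is C24H30.

C24H30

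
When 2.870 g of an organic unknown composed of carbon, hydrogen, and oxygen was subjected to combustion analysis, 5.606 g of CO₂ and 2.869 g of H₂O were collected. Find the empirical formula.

mol C = 5.606 g CO₂ ÷ 44.009 g/mol = 0.12738 mol
mol H = 2 × 2.869 g H₂O ÷ 18.015 g/mol = 0.31851 mol
mass O = 2.870 − (1.5300 + 0.32106) = 1.0189 g → mol O = 1.0189 ÷ 15.999 = 0.063688 mol
Divide by the smallest (0.063688 mol): C 2.000, H 5.001, O 1.000

C2H5O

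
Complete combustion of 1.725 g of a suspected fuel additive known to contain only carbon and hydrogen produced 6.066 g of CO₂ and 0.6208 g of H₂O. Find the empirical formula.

mol C = 6.066 g CO₂ ÷ 44.009 g/mol = 0.13784 mol
mol H = 2 × 0.6208 g H₂O ÷ 18.015 g/mol = 0.068920 mol
Divide by the smallest (0.068920 mol): C 2.000, H 1.000

C2H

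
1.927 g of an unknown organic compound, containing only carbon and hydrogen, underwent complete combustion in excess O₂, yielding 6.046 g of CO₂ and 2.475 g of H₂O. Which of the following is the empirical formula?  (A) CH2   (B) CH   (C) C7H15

(A) CH2

mol C = 6.046 g CO₂ ÷ 44.009 g/mol = 0.13738 mol
mol H = 2 × 2.475 g H₂O ÷ 18.015 g/mol = 0.27477 mol
Divide by the smallest (0.13738 mol): C 1.000, H 2.000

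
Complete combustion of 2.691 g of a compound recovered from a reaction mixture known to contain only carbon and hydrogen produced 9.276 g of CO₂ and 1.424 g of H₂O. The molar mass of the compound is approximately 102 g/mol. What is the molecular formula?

C8H6

mol C = 9.276 g CO₂ ÷ 44.009 g/mol = 0.21078 mol
mol H = 2 × 1.424 g H₂O ÷ 18.015 g/mol = 0.15809 mol
Divide by the smallest (0.15809 mol): C 1.333, H 1.000
Multiplying each by 3 gives whole numbers: C 4.00, H 3.00
Empirical formula: C4H3
Empirical-formula mass = 51.07 g/mol; 102 ÷ 51.07 ≈ 2, so the molecular formula is C8H6.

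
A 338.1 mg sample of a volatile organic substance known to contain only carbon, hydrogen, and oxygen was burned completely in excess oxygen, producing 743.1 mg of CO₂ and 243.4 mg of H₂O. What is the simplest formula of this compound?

C5H8O2

mol C = 0.7431 g CO₂ ÷ 44.009 g/mol = 0.016885 mol
mol H = 2 × 0.2434 g H₂O ÷ 18.015 g/mol = 0.027022 mol
mass O = 0.3381 − (0.20281 + 0.027238) = 0.10805 g → mol O = 0.10805 ÷ 15.999 = 0.0067538 mol
Divide by the smallest (0.0067538 mol): C 2.500, H 4.001, O 1.000
Multiplying each by 2 gives whole numbers: C 5.00, H 8.00, O 2.00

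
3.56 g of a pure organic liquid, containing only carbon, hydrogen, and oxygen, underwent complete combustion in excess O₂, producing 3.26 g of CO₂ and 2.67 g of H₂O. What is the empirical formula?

CH4O2

mol C = 3.26 g CO₂ ÷ 44.009 g/mol = 0.07408 mol
mol H = 2 × 2.67 g H₂O ÷ 18.015 g/mol = 0.2964 mol
mass O = 3.56 − (0.8897 + 0.2988) = 2.371 g → mol O = 2.371 ÷ 15.999 = 0.1482 mol
Divide by the smallest (0.07408 mol): C 1.000, H 4.002, O 2.001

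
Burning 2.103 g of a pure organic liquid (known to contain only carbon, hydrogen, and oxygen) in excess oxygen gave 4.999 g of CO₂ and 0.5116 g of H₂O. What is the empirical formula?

mol C = 4.999 g CO₂ ÷ 44.009 g/mol = 0.11359 mol
mol H = 2 × 0.5116 g H₂O ÷ 18.015 g/mol = 0.056797 mol
mass O = 2.103 − (1.3643 + 0.057251) = 0.68141 g → mol O = 0.68141 ÷ 15.999 = 0.042591 mol
Divide by the smallest (0.042591 mol): C 2.667, H 1.334, O 1.000
Multiplying each by 3 gives whole numbers: C 8.00, H 4.00, O 3.00

C8H4O3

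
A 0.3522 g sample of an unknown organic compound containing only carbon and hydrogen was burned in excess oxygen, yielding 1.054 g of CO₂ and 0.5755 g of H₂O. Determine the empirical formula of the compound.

C3H8

mol C = 1.054 g CO₂ ÷ 44.009 g/mol = 0.023950 mol
mol H = 2 × 0.5755 g H₂O ÷ 18.015 g/mol = 0.063891 mol
Divide by the smallest (0.023950 mol): C 1.000, H 2.668
Multiplying each by 3 gives whole numbers: C 3.00, H 8.00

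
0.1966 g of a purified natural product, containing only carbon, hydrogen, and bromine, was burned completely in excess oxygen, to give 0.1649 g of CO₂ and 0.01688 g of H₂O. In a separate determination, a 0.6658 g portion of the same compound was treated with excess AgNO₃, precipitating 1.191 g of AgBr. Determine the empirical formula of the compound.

C2HBr

mol C = 0.1649 g CO₂ ÷ 44.009 g/mol = 0.0037470 mol
mol H = 2 × 0.01688 g H₂O ÷ 18.015 g/mol = 0.0018740 mol
From the AgBr data: mol Br per gram of compound = (1.191 ÷ 187.772) ÷ 0.6658 = 0.0095266 mol/g, so in the 0.1966 g combustion sample mol Br = 0.0018729 mol
Divide by the smallest (0.0018729 mol): C 2.001, H 1.001, Br 1.000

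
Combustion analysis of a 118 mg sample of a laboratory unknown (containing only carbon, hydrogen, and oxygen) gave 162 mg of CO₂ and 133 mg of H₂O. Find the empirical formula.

mol C = 0.162 g CO₂ ÷ 44.009 g/mol = 0.003681 mol
mol H = 2 × 0.133 g H₂O ÷ 18.015 g/mol = 0.01477 mol
mass O = 0.118 − (0.04421 + 0.01488) = 0.05890 g → mol O = 0.05890 ÷ 15.999 = 0.003682 mol
Divide by the smallest (0.003681 mol): C 1.000, H 4.011, O 1.000

CH4O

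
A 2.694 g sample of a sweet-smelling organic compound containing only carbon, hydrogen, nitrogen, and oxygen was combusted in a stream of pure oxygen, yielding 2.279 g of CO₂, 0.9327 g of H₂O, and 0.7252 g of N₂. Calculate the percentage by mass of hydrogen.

3.87%

mol C = 2.279 g CO₂ ÷ 44.009 g/mol = 0.051785 mol
mol H = 2 × 0.9327 g H₂O ÷ 18.015 g/mol = 0.10355 mol
mol N = 2 × 0.7252 g N₂ ÷ 28.014 g/mol = 0.051774 mol
mass O = 2.694 − (0.62199 + 0.10438 + 0.72520) = 1.2424 g → mol O = 1.2424 ÷ 15.999 = 0.077657 mol
mass % H = 0.10438 g ÷ 2.694 g × 100%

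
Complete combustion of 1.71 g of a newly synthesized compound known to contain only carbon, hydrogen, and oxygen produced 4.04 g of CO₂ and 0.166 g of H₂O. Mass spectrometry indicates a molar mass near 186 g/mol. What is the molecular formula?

mol C = 4.04 g CO₂ ÷ 44.009 g/mol = 0.09180 mol
mol H = 2 × 0.166 g H₂O ÷ 18.015 g/mol = 0.01843 mol
mass O = 1.71 − (1.103 + 0.01858) = 0.5888 g → mol O = 0.5888 ÷ 15.999 = 0.03680 mol
Divide by the smallest (0.01843 mol): C 4.981, H 1.000, O 1.997
Empirical formula: C5HO2
Empirical-formula mass = 93.06 g/mol; 186 ÷ 93.06 ≈ 2, so the molecular formula is C10H2O4.

C10H2O4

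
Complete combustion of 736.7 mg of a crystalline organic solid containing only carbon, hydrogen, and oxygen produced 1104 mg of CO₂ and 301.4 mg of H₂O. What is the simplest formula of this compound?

mol C = 1.104 g CO₂ ÷ 44.009 g/mol = 0.025086 mol
mol H = 2 × 0.3014 g H₂O ÷ 18.015 g/mol = 0.033461 mol
mass O = 0.7367 − (0.30131 + 0.033729) = 0.40167 g → mol O = 0.40167 ÷ 15.999 = 0.025106 mol
Divide by the smallest (0.025086 mol): C 1.000, H 1.334, O 1.001
Multiplying each by 3 gives whole numbers: C 3.00, H 4.00, O 3.00

C3H4O3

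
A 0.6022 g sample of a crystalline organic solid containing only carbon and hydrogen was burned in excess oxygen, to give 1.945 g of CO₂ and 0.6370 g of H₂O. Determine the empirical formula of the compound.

C5H8

mol C = 1.945 g CO₂ ÷ 44.009 g/mol = 0.044196 mol
mol H = 2 × 0.6370 g H₂O ÷ 18.015 g/mol = 0.070719 mol
Divide by the smallest (0.044196 mol): C 1.000, H 1.600
Multiplying each by 5 gives whole numbers: C 5.00, H 8.00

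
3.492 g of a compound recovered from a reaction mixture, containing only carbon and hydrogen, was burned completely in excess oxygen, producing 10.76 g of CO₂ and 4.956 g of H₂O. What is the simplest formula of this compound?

mol C = 10.76 g CO₂ ÷ 44.009 g/mol = 0.24450 mol
mol H = 2 × 4.956 g H₂O ÷ 18.015 g/mol = 0.55021 mol
Divide by the smallest (0.24450 mol): C 1.000, H 2.250
Multiplying each by 4 gives whole numbers: C 4.00, H 9.00

C4H9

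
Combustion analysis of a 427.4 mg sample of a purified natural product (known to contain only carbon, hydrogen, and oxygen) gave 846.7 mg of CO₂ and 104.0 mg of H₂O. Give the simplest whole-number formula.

C5H3O3

mol C = 0.8467 g CO₂ ÷ 44.009 g/mol = 0.019239 mol
mol H = 2 × 0.1040 g H₂O ÷ 18.015 g/mol = 0.011546 mol
mass O = 0.4274 − (0.23108 + 0.011638) = 0.18468 g → mol O = 0.18468 ÷ 15.999 = 0.011543 mol
Divide by the smallest (0.011543 mol): C 1.667, H 1.000, O 1.000
Multiplying each by 3 gives whole numbers: C 5.00, H 3.00, O 3.00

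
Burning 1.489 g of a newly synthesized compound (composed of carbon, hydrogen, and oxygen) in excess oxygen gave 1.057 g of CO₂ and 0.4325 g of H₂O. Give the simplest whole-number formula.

mol C = 1.057 g CO₂ ÷ 44.009 g/mol = 0.024018 mol
mol H = 2 × 0.4325 g H₂O ÷ 18.015 g/mol = 0.048016 mol
mass O = 1.489 − (0.28848 + 0.048400) = 1.1521 g → mol O = 1.1521 ÷ 15.999 = 0.072012 mol
Divide by the smallest (0.024018 mol): C 1.000, H 1.999, O 2.998

CH2O3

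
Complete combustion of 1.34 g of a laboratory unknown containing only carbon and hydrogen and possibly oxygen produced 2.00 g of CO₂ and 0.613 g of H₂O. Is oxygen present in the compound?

mol C = 2.00 g CO₂ ÷ 44.009 g/mol = 0.04545 mol
mol H = 2 × 0.613 g H₂O ÷ 18.015 g/mol = 0.06805 mol
C and H account for only 0.6144 g of the 1.34 g sample; the remaining 0.7256 g must be oxygen.

yes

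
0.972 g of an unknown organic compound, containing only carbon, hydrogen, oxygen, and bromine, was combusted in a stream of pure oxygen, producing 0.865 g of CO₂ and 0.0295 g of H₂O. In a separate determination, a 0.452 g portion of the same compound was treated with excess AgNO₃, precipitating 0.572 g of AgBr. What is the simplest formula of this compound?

mol C = 0.865 g CO₂ ÷ 44.009 g/mol = 0.01966 mol
mol H = 2 × 0.0295 g H₂O ÷ 18.015 g/mol = 0.003275 mol
From the AgBr data: mol Br per gram of compound = (0.572 ÷ 187.772) ÷ 0.452 = 0.006739 mol/g, so in the 0.972 g combustion sample mol Br = 0.006551 mol
mass O = 0.972 − (0.2361 + 0.003301 + 0.5234) = 0.2092 g → mol O = 0.2092 ÷ 15.999 = 0.01308 mol
Divide by the smallest (0.003275 mol): C 6.001, H 1.000, Br 2.000, O 3.992

C6HBr2O4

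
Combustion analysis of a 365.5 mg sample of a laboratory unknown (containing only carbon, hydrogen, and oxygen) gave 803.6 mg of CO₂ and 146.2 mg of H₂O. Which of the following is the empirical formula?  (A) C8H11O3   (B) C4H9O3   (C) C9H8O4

(C) C9H8O4

mol C = 0.8036 g CO₂ ÷ 44.009 g/mol = 0.018260 mol
mol H = 2 × 0.1462 g H₂O ÷ 18.015 g/mol = 0.016231 mol
mass O = 0.3655 − (0.21932 + 0.016361) = 0.12982 g → mol O = 0.12982 ÷ 15.999 = 0.0081142 mol
Divide by the smallest (0.0081142 mol): C 2.250, H 2.000, O 1.000
Multiplying each by 4 gives whole numbers: C 9.00, H 8.00, O 4.00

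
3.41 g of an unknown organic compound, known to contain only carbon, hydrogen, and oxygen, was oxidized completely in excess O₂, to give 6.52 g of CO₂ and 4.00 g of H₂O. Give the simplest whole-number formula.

C2H6O

mol C = 6.52 g CO₂ ÷ 44.009 g/mol = 0.1482 mol
mol H = 2 × 4.00 g H₂O ÷ 18.015 g/mol = 0.4441 mol
mass O = 3.41 − (1.779 + 0.4476) = 1.183 g → mol O = 1.183 ÷ 15.999 = 0.07394 mol
Divide by the smallest (0.07394 mol): C 2.004, H 6.006, O 1.000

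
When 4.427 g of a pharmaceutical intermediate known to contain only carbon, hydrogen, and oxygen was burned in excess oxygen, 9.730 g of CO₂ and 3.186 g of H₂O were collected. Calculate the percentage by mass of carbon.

mol C = 9.730 g CO₂ ÷ 44.009 g/mol = 0.22109 mol
mol H = 2 × 3.186 g H₂O ÷ 18.015 g/mol = 0.35371 mol
mass O = 4.427 − (2.6555 + 0.35653) = 1.4149 g → mol O = 1.4149 ÷ 15.999 = 0.088439 mol
mass % C = 2.6555 g ÷ 4.427 g × 100%

59.98%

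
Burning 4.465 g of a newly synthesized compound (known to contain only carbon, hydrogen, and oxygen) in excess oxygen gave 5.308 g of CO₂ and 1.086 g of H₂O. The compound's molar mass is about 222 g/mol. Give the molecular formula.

mol C = 5.308 g CO₂ ÷ 44.009 g/mol = 0.12061 mol
mol H = 2 × 1.086 g H₂O ÷ 18.015 g/mol = 0.12057 mol
mass O = 4.465 − (1.4487 + 0.12153) = 2.8948 g → mol O = 2.8948 ÷ 15.999 = 0.18094 mol
Divide by the smallest (0.12057 mol): C 1.000, H 1.000, O 1.501
Multiplying each by 2 gives whole numbers: C 2.00, H 2.00, O 3.00
Empirical formula: C2H2O3
Empirical-formula mass = 74.03 g/mol; 222 ÷ 74.03 ≈ 3, so the molecular formula is C6H6O9.

C6H6O9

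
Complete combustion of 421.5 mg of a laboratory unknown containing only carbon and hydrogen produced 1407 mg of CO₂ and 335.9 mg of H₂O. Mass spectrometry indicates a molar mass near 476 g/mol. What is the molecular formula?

C36H42

mol C = 1.407 g CO₂ ÷ 44.009 g/mol = 0.031971 mol
mol H = 2 × 0.3359 g H₂O ÷ 18.015 g/mol = 0.037291 mol
Divide by the smallest (0.031971 mol): C 1.000, H 1.166
Multiplying each by 6 gives whole numbers: C 6.00, H 7.00
Empirical formula: C6H7
Empirical-formula mass = 79.12 g/mol; 476 ÷ 79.12 ≈ 6, so the molecular formula is C36H42.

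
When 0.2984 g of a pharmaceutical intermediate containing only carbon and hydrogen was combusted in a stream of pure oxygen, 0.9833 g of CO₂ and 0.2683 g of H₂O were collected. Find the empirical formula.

C3H4

mol C = 0.9833 g CO₂ ÷ 44.009 g/mol = 0.022343 mol
mol H = 2 × 0.2683 g H₂O ÷ 18.015 g/mol = 0.029786 mol
Divide by the smallest (0.022343 mol): C 1.000, H 1.333
Multiplying each by 3 gives whole numbers: C 3.00, H 4.00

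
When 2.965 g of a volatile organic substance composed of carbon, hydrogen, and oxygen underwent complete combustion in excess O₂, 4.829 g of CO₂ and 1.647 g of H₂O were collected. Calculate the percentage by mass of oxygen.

mol C = 4.829 g CO₂ ÷ 44.009 g/mol = 0.10973 mol
mol H = 2 × 1.647 g H₂O ÷ 18.015 g/mol = 0.18285 mol
mass O = 2.965 − (1.3179 + 0.18431) = 1.4628 g → mol O = 1.4628 ÷ 15.999 = 0.091428 mol
mass % O = 1.4628 g ÷ 2.965 g × 100%

49.33%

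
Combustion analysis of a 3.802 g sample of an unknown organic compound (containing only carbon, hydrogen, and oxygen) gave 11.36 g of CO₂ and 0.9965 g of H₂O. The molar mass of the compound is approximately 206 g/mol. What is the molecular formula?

mol C = 11.36 g CO₂ ÷ 44.009 g/mol = 0.25813 mol
mol H = 2 × 0.9965 g H₂O ÷ 18.015 g/mol = 0.11063 mol
mass O = 3.802 − (3.1004 + 0.11152) = 0.59010 g → mol O = 0.59010 ÷ 15.999 = 0.036883 mol
Divide by the smallest (0.036883 mol): C 6.999, H 2.999, O 1.000
Empirical formula: C7H3O
Empirical-formula mass = 103.10 g/mol; 206 ÷ 103.10 ≈ 2, so the molecular formula is C14H6O2.

C14H6O2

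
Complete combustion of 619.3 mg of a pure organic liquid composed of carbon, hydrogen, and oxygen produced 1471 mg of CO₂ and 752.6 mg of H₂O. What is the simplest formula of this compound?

C4H10O

mol C = 1.471 g CO₂ ÷ 44.009 g/mol = 0.033425 mol
mol H = 2 × 0.7526 g H₂O ÷ 18.015 g/mol = 0.083553 mol
mass O = 0.6193 − (0.40147 + 0.084221) = 0.13361 g → mol O = 0.13361 ÷ 15.999 = 0.0083512 mol
Divide by the smallest (0.0083512 mol): C 4.002, H 10.005, O 1.000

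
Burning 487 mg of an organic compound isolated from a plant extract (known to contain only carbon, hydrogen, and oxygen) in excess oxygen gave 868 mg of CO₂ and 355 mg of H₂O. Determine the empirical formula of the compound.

C3H6O2

mol C = 0.868 g CO₂ ÷ 44.009 g/mol = 0.01972 mol
mol H = 2 × 0.355 g H₂O ÷ 18.015 g/mol = 0.03941 mol
mass O = 0.487 − (0.2369 + 0.03973) = 0.2104 g → mol O = 0.2104 ÷ 15.999 = 0.01315 mol
Divide by the smallest (0.01315 mol): C 1.500, H 2.997, O 1.000
Multiplying each by 2 gives whole numbers: C 3.00, H 5.99, O 2.00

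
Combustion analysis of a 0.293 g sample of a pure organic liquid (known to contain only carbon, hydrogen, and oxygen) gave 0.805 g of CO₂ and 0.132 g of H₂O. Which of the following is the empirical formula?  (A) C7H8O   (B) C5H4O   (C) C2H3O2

mol C = 0.805 g CO₂ ÷ 44.009 g/mol = 0.01829 mol
mol H = 2 × 0.132 g H₂O ÷ 18.015 g/mol = 0.01465 mol
mass O = 0.293 − (0.2197 + 0.01477) = 0.05853 g → mol O = 0.05853 ÷ 15.999 = 0.003658 mol
Divide by the smallest (0.003658 mol): C 5.000, H 4.006, O 1.000

(B) C5H4O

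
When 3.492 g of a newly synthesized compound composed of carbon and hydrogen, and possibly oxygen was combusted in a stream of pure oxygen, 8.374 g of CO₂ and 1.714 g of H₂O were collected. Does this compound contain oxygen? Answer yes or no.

yes

mol C = 8.374 g CO₂ ÷ 44.009 g/mol = 0.19028 mol
mol H = 2 × 1.714 g H₂O ÷ 18.015 g/mol = 0.19029 mol
C and H account for only 2.4773 g of the 3.492 g sample; the remaining 1.0147 g must be oxygen.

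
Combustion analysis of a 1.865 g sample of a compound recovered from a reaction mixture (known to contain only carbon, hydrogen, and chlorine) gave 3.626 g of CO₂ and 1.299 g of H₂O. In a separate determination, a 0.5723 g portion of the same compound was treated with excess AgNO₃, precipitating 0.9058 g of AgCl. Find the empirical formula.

mol C = 3.626 g CO₂ ÷ 44.009 g/mol = 0.082392 mol
mol H = 2 × 1.299 g H₂O ÷ 18.015 g/mol = 0.14421 mol
From the AgCl data: mol Cl per gram of compound = (0.9058 ÷ 143.318) ÷ 0.5723 = 0.011044 mol/g, so in the 1.865 g combustion sample mol Cl = 0.020596 mol
Divide by the smallest (0.020596 mol): C 4.000, H 7.002, Cl 1.000

C4H7Cl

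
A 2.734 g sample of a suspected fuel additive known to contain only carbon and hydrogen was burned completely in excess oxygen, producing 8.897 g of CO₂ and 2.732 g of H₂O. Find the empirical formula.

C2H3

mol C = 8.897 g CO₂ ÷ 44.009 g/mol = 0.20216 mol
mol H = 2 × 2.732 g H₂O ÷ 18.015 g/mol = 0.30330 mol
Divide by the smallest (0.20216 mol): C 1.000, H 1.500
Multiplying each by 2 gives whole numbers: C 2.00, H 3.00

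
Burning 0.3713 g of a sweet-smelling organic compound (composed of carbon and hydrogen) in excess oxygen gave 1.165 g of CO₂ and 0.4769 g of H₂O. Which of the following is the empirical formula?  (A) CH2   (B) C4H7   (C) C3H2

mol C = 1.165 g CO₂ ÷ 44.009 g/mol = 0.026472 mol
mol H = 2 × 0.4769 g H₂O ÷ 18.015 g/mol = 0.052945 mol
Divide by the smallest (0.026472 mol): C 1.000, H 2.000

(A) CH2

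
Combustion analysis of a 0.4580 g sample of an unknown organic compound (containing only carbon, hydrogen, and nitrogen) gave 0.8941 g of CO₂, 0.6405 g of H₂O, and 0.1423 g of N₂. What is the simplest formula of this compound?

mol C = 0.8941 g CO₂ ÷ 44.009 g/mol = 0.020316 mol
mol H = 2 × 0.6405 g H₂O ÷ 18.015 g/mol = 0.071107 mol
mol N = 2 × 0.1423 g N₂ ÷ 28.014 g/mol = 0.010159 mol
Divide by the smallest (0.010159 mol): C 2.000, H 6.999, N 1.000

C2H7N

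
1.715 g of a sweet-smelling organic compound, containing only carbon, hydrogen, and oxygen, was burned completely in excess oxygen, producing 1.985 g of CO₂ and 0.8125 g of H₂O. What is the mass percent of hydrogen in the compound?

5.30%

mol C = 1.985 g CO₂ ÷ 44.009 g/mol = 0.045104 mol
mol H = 2 × 0.8125 g H₂O ÷ 18.015 g/mol = 0.090203 mol
mass O = 1.715 − (0.54175 + 0.090924) = 1.0823 g → mol O = 1.0823 ÷ 15.999 = 0.067650 mol
mass % H = 0.090924 g ÷ 1.715 g × 100%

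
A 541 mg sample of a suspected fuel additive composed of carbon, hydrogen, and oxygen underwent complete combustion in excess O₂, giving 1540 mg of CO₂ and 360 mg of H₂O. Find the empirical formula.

C7H8O

mol C = 1.54 g CO₂ ÷ 44.009 g/mol = 0.03499 mol
mol H = 2 × 0.360 g H₂O ÷ 18.015 g/mol = 0.03997 mol
mass O = 0.541 − (0.4203 + 0.04029) = 0.08041 g → mol O = 0.08041 ÷ 15.999 = 0.005026 mol
Divide by the smallest (0.005026 mol): C 6.962, H 7.952, O 1.000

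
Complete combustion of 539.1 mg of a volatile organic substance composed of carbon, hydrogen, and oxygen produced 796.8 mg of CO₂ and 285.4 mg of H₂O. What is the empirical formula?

mol C = 0.7968 g CO₂ ÷ 44.009 g/mol = 0.018105 mol
mol H = 2 × 0.2854 g H₂O ÷ 18.015 g/mol = 0.031685 mol
mass O = 0.5391 − (0.21746 + 0.031938) = 0.28970 g → mol O = 0.28970 ÷ 15.999 = 0.018107 mol
Divide by the smallest (0.018105 mol): C 1.000, H 1.750, O 1.000
Multiplying each by 4 gives whole numbers: C 4.00, H 7.00, O 4.00

C4H7O4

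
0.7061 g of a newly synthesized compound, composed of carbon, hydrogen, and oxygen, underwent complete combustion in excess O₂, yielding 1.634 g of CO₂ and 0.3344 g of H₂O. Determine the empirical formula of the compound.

mol C = 1.634 g CO₂ ÷ 44.009 g/mol = 0.037129 mol
mol H = 2 × 0.3344 g H₂O ÷ 18.015 g/mol = 0.037125 mol
mass O = 0.7061 − (0.44595 + 0.037422) = 0.22272 g → mol O = 0.22272 ÷ 15.999 = 0.013921 mol
Divide by the smallest (0.013921 mol): C 2.667, H 2.667, O 1.000
Multiplying each by 3 gives whole numbers: C 8.00, H 8.00, O 3.00

C8H8O3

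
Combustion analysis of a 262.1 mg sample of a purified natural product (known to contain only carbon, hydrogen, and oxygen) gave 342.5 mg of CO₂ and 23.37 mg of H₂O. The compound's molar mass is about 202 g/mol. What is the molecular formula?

C6H2O8

mol C = 0.3425 g CO₂ ÷ 44.009 g/mol = 0.0077825 mol
mol H = 2 × 0.02337 g H₂O ÷ 18.015 g/mol = 0.0025945 mol
mass O = 0.2621 − (0.093476 + 0.0026153) = 0.16601 g → mol O = 0.16601 ÷ 15.999 = 0.010376 mol
Divide by the smallest (0.0025945 mol): C 3.000, H 1.000, O 3.999
Empirical formula: C3HO4
Empirical-formula mass = 101.04 g/mol; 202 ÷ 101.04 ≈ 2, so the molecular formula is C6H2O8.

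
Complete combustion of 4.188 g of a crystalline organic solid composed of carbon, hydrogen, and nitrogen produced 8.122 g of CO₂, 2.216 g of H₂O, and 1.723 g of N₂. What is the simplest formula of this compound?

mol C = 8.122 g CO₂ ÷ 44.009 g/mol = 0.18455 mol
mol H = 2 × 2.216 g H₂O ÷ 18.015 g/mol = 0.24602 mol
mol N = 2 × 1.723 g N₂ ÷ 28.014 g/mol = 0.12301 mol
Divide by the smallest (0.12301 mol): C 1.500, H 2.000, N 1.000
Multiplying each by 2 gives whole numbers: C 3.00, H 4.00, N 2.00

C3H4N2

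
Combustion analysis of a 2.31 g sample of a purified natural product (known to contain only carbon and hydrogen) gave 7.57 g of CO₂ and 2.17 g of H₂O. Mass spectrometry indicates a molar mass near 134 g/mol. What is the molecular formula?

C10H14

mol C = 7.57 g CO₂ ÷ 44.009 g/mol = 0.1720 mol
mol H = 2 × 2.17 g H₂O ÷ 18.015 g/mol = 0.2409 mol
Divide by the smallest (0.1720 mol): C 1.000, H 1.401
Multiplying each by 5 gives whole numbers: C 5.00, H 7.00
Empirical formula: C5H7
Empirical-formula mass = 67.11 g/mol; 134 ÷ 67.11 ≈ 2, so the molecular formula is C10H14.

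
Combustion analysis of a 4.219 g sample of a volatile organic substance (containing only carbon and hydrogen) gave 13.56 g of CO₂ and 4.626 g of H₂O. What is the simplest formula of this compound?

mol C = 13.56 g CO₂ ÷ 44.009 g/mol = 0.30812 mol
mol H = 2 × 4.626 g H₂O ÷ 18.015 g/mol = 0.51357 mol
Divide by the smallest (0.30812 mol): C 1.000, H 1.667
Multiplying each by 3 gives whole numbers: C 3.00, H 5.00

C3H5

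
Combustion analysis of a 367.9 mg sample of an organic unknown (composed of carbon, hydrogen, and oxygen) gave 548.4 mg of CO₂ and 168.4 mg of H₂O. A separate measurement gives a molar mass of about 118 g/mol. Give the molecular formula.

C4H6O4

mol C = 0.5484 g CO₂ ÷ 44.009 g/mol = 0.012461 mol
mol H = 2 × 0.1684 g H₂O ÷ 18.015 g/mol = 0.018696 mol
mass O = 0.3679 − (0.14967 + 0.018845) = 0.19938 g → mol O = 0.19938 ÷ 15.999 = 0.012462 mol
Divide by the smallest (0.012461 mol): C 1.000, H 1.500, O 1.000
Multiplying each by 2 gives whole numbers: C 2.00, H 3.00, O 2.00
Empirical formula: C2H3O2
Empirical-formula mass = 59.04 g/mol; 118 ÷ 59.04 ≈ 2, so the molecular formula is C4H6O4.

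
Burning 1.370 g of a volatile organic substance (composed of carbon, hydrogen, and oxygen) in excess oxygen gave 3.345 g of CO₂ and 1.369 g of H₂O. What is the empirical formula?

mol C = 3.345 g CO₂ ÷ 44.009 g/mol = 0.076007 mol
mol H = 2 × 1.369 g H₂O ÷ 18.015 g/mol = 0.15198 mol
mass O = 1.370 − (0.91292 + 0.15320) = 0.30388 g → mol O = 0.30388 ÷ 15.999 = 0.018994 mol
Divide by the smallest (0.018994 mol): C 4.002, H 8.002, O 1.000

C4H8O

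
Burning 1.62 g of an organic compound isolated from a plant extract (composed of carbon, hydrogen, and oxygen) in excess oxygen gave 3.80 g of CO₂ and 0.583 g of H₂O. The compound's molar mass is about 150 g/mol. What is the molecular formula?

mol C = 3.80 g CO₂ ÷ 44.009 g/mol = 0.08635 mol
mol H = 2 × 0.583 g H₂O ÷ 18.015 g/mol = 0.06472 mol
mass O = 1.62 − (1.037 + 0.06524) = 0.5177 g → mol O = 0.5177 ÷ 15.999 = 0.03236 mol
Divide by the smallest (0.03236 mol): C 2.669, H 2.000, O 1.000
Multiplying each by 3 gives whole numbers: C 8.01, H 6.00, O 3.00
Empirical formula: C8H6O3
Empirical-formula mass = 150.13 g/mol; 150 ÷ 150.13 ≈ 1, so the molecular formula is C8H6O3.

C8H6O3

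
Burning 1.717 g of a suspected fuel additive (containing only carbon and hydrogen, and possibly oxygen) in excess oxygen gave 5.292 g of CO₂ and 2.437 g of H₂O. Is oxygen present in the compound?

mol C = 5.292 g CO₂ ÷ 44.009 g/mol = 0.12025 mol
mol H = 2 × 2.437 g H₂O ÷ 18.015 g/mol = 0.27055 mol
C and H together account for 1.7170 g — essentially the entire 1.717 g sample — so the compound contains no oxygen.

no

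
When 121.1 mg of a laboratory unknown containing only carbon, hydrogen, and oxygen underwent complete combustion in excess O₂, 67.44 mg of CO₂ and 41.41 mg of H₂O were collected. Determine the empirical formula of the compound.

mol C = 0.06744 g CO₂ ÷ 44.009 g/mol = 0.0015324 mol
mol H = 2 × 0.04141 g H₂O ÷ 18.015 g/mol = 0.0045973 mol
mass O = 0.1211 − (0.018406 + 0.0046341) = 0.098060 g → mol O = 0.098060 ÷ 15.999 = 0.0061291 mol
Divide by the smallest (0.0015324 mol): C 1.000, H 3.000, O 4.000

CH3O4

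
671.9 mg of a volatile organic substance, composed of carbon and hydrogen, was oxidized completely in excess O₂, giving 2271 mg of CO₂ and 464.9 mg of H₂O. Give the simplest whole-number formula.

mol C = 2.271 g CO₂ ÷ 44.009 g/mol = 0.051603 mol
mol H = 2 × 0.4649 g H₂O ÷ 18.015 g/mol = 0.051613 mol
Divide by the smallest (0.051603 mol): C 1.000, H 1.000

CH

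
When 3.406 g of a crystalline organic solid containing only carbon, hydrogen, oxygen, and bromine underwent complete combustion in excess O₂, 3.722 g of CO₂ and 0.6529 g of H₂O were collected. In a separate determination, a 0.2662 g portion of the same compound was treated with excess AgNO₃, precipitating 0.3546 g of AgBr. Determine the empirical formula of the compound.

C7H6Br2O2

mol C = 3.722 g CO₂ ÷ 44.009 g/mol = 0.084574 mol
mol H = 2 × 0.6529 g H₂O ÷ 18.015 g/mol = 0.072484 mol
From the AgBr data: mol Br per gram of compound = (0.3546 ÷ 187.772) ÷ 0.2662 = 0.0070941 mol/g, so in the 3.406 g combustion sample mol Br = 0.024163 mol
mass O = 3.406 − (1.0158 + 0.073064 + 1.9307) = 0.38643 g → mol O = 0.38643 ÷ 15.999 = 0.024153 mol
Divide by the smallest (0.024153 mol): C 3.502, H 3.001, Br 1.000, O 1.000
Multiplying each by 2 gives whole numbers: C 7.00, H 6.00, Br 2.00, O 2.00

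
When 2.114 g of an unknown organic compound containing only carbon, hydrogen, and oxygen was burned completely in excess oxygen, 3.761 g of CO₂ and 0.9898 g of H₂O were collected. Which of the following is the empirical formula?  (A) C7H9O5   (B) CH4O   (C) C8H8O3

(A) C7H9O5

mol C = 3.761 g CO₂ ÷ 44.009 g/mol = 0.085460 mol
mol H = 2 × 0.9898 g H₂O ÷ 18.015 g/mol = 0.10989 mol
mass O = 2.114 − (1.0265 + 0.11077) = 0.97678 g → mol O = 0.97678 ÷ 15.999 = 0.061052 mol
Divide by the smallest (0.061052 mol): C 1.400, H 1.800, O 1.000
Multiplying each by 5 gives whole numbers: C 7.00, H 9.00, O 5.00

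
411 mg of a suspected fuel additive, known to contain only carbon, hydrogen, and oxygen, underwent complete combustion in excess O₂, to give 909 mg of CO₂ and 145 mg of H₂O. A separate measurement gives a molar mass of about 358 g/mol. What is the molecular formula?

mol C = 0.909 g CO₂ ÷ 44.009 g/mol = 0.02065 mol
mol H = 2 × 0.145 g H₂O ÷ 18.015 g/mol = 0.01610 mol
mass O = 0.411 − (0.2481 + 0.01623) = 0.1467 g → mol O = 0.1467 ÷ 15.999 = 0.009169 mol
Divide by the smallest (0.009169 mol): C 2.253, H 1.756, O 1.000
Multiplying each by 4 gives whole numbers: C 9.01, H 7.02, O 4.00
Empirical formula: C9H7O4
Empirical-formula mass = 179.15 g/mol; 358 ÷ 179.15 ≈ 2, so the molecular formula is C18H14O8.

C18H14O8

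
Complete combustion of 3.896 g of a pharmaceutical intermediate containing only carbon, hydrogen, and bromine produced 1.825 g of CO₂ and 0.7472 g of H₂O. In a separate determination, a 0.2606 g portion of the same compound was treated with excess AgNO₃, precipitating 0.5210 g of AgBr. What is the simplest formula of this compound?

CH2Br

mol C = 1.825 g CO₂ ÷ 44.009 g/mol = 0.041469 mol
mol H = 2 × 0.7472 g H₂O ÷ 18.015 g/mol = 0.082953 mol
From the AgBr data: mol Br per gram of compound = (0.5210 ÷ 187.772) ÷ 0.2606 = 0.010647 mol/g, so in the 3.896 g combustion sample mol Br = 0.041481 mol
Divide by the smallest (0.041469 mol): C 1.000, H 2.000, Br 1.000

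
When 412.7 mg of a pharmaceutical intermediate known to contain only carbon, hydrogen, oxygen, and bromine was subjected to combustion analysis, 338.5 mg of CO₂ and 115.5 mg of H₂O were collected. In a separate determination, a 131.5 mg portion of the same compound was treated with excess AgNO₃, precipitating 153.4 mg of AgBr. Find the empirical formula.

mol C = 0.3385 g CO₂ ÷ 44.009 g/mol = 0.0076916 mol
mol H = 2 × 0.1155 g H₂O ÷ 18.015 g/mol = 0.012823 mol
From the AgBr data: mol Br per gram of compound = (0.1534 ÷ 187.772) ÷ 0.1315 = 0.0062125 mol/g, so in the 0.4127 g combustion sample mol Br = 0.0025639 mol
mass O = 0.4127 − (0.092384 + 0.012925 + 0.20487) = 0.10252 g → mol O = 0.10252 ÷ 15.999 = 0.0064081 mol
Divide by the smallest (0.0025639 mol): C 3.000, H 5.001, Br 1.000, O 2.499
Multiplying each by 2 gives whole numbers: C 6.00, H 10.00, Br 2.00, O 5.00

C6H10Br2O5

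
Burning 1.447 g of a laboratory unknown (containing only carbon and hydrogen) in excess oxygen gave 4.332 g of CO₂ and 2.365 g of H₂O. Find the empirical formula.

C3H8

mol C = 4.332 g CO₂ ÷ 44.009 g/mol = 0.098434 mol
mol H = 2 × 2.365 g H₂O ÷ 18.015 g/mol = 0.26256 mol
Divide by the smallest (0.098434 mol): C 1.000, H 2.667
Multiplying each by 3 gives whole numbers: C 3.00, H 8.00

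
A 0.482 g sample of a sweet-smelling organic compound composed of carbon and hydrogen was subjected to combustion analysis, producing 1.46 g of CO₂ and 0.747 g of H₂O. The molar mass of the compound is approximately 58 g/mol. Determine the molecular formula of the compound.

C4H10

mol C = 1.46 g CO₂ ÷ 44.009 g/mol = 0.03318 mol
mol H = 2 × 0.747 g H₂O ÷ 18.015 g/mol = 0.08293 mol
Divide by the smallest (0.03318 mol): C 1.000, H 2.500
Multiplying each by 2 gives whole numbers: C 2.00, H 5.00
Empirical formula: C2H5
Empirical-formula mass = 29.06 g/mol; 58 ÷ 29.06 ≈ 2, so the molecular formula is C4H10.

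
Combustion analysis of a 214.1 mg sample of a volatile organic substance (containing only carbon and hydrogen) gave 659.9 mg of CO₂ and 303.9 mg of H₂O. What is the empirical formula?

mol C = 0.6599 g CO₂ ÷ 44.009 g/mol = 0.014995 mol
mol H = 2 × 0.3039 g H₂O ÷ 18.015 g/mol = 0.033739 mol
Divide by the smallest (0.014995 mol): C 1.000, H 2.250
Multiplying each by 4 gives whole numbers: C 4.00, H 9.00

C4H9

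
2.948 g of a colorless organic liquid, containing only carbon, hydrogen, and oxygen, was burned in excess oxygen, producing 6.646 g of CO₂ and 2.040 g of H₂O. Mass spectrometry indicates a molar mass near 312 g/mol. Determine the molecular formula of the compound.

C16H24O6

mol C = 6.646 g CO₂ ÷ 44.009 g/mol = 0.15101 mol
mol H = 2 × 2.040 g H₂O ÷ 18.015 g/mol = 0.22648 mol
mass O = 2.948 − (1.8138 + 0.22829) = 0.90587 g → mol O = 0.90587 ÷ 15.999 = 0.056621 mol
Divide by the smallest (0.056621 mol): C 2.667, H 4.000, O 1.000
Multiplying each by 3 gives whole numbers: C 8.00, H 12.00, O 3.00
Empirical formula: C8H12O3
Empirical-formula mass = 156.18 g/mol; 312 ÷ 156.18 ≈ 2, so the molecular formula is C16H24O6.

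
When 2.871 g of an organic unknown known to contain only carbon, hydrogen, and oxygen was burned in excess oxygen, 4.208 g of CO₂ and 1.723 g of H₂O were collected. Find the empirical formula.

mol C = 4.208 g CO₂ ÷ 44.009 g/mol = 0.095617 mol
mol H = 2 × 1.723 g H₂O ÷ 18.015 g/mol = 0.19129 mol
mass O = 2.871 − (1.1485 + 0.19282) = 1.5297 g → mol O = 1.5297 ÷ 15.999 = 0.095614 mol
Divide by the smallest (0.095614 mol): C 1.000, H 2.001, O 1.000

CH2O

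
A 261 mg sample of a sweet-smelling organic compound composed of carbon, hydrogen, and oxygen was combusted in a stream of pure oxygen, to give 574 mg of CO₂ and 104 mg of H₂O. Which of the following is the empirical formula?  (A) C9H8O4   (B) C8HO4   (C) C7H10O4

mol C = 0.574 g CO₂ ÷ 44.009 g/mol = 0.01304 mol
mol H = 2 × 0.104 g H₂O ÷ 18.015 g/mol = 0.01155 mol
mass O = 0.261 − (0.1567 + 0.01164) = 0.09270 g → mol O = 0.09270 ÷ 15.999 = 0.005794 mol
Divide by the smallest (0.005794 mol): C 2.251, H 1.993, O 1.000
Multiplying each by 4 gives whole numbers: C 9.00, H 7.97, O 4.00

(A) C9H8O4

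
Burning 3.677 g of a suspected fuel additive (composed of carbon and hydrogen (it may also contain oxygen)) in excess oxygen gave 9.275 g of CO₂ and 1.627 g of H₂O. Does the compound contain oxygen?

yes

mol C = 9.275 g CO₂ ÷ 44.009 g/mol = 0.21075 mol
mol H = 2 × 1.627 g H₂O ÷ 18.015 g/mol = 0.18063 mol
C and H account for only 2.7134 g of the 3.677 g sample; the remaining 0.96358 g must be oxygen.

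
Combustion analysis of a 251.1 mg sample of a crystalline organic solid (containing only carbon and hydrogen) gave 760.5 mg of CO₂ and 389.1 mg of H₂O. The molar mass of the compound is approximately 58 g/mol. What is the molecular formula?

mol C = 0.7605 g CO₂ ÷ 44.009 g/mol = 0.017281 mol
mol H = 2 × 0.3891 g H₂O ÷ 18.015 g/mol = 0.043197 mol
Divide by the smallest (0.017281 mol): C 1.000, H 2.500
Multiplying each by 2 gives whole numbers: C 2.00, H 5.00
Empirical formula: C2H5
Empirical-formula mass = 29.06 g/mol; 58 ÷ 29.06 ≈ 2, so the molecular formula is C4H10.

C4H10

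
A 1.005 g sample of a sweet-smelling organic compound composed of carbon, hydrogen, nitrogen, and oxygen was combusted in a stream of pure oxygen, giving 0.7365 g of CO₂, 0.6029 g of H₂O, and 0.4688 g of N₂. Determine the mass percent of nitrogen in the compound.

46.65%

mol C = 0.7365 g CO₂ ÷ 44.009 g/mol = 0.016735 mol
mol H = 2 × 0.6029 g H₂O ÷ 18.015 g/mol = 0.066933 mol
mol N = 2 × 0.4688 g N₂ ÷ 28.014 g/mol = 0.033469 mol
mass O = 1.005 − (0.20101 + 0.067469 + 0.46880) = 0.26772 g → mol O = 0.26772 ÷ 15.999 = 0.016734 mol
mass % N = 0.46880 g ÷ 1.005 g × 100%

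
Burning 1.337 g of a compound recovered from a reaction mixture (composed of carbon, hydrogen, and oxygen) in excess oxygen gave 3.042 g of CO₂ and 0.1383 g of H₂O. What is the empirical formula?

mol C = 3.042 g CO₂ ÷ 44.009 g/mol = 0.069122 mol
mol H = 2 × 0.1383 g H₂O ÷ 18.015 g/mol = 0.015354 mol
mass O = 1.337 − (0.83023 + 0.015477) = 0.49130 g → mol O = 0.49130 ÷ 15.999 = 0.030708 mol
Divide by the smallest (0.015354 mol): C 4.502, H 1.000, O 2.000
Multiplying each by 2 gives whole numbers: C 9.00, H 2.00, O 4.00

C9H2O4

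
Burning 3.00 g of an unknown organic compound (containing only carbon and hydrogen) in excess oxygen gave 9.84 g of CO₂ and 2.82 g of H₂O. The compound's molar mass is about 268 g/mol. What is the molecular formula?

C20H28

mol C = 9.84 g CO₂ ÷ 44.009 g/mol = 0.2236 mol
mol H = 2 × 2.82 g H₂O ÷ 18.015 g/mol = 0.3131 mol
Divide by the smallest (0.2236 mol): C 1.000, H 1.400
Multiplying each by 5 gives whole numbers: C 5.00, H 7.00
Empirical formula: C5H7
Empirical-formula mass = 67.11 g/mol; 268 ÷ 67.11 ≈ 4, so the molecular formula is C20H28.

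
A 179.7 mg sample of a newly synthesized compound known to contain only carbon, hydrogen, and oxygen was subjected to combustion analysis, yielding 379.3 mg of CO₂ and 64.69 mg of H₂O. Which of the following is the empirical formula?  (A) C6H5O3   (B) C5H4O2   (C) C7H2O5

(A) C6H5O3

mol C = 0.3793 g CO₂ ÷ 44.009 g/mol = 0.0086187 mol
mol H = 2 × 0.06469 g H₂O ÷ 18.015 g/mol = 0.0071818 mol
mass O = 0.1797 − (0.10352 + 0.0072392) = 0.068942 g → mol O = 0.068942 ÷ 15.999 = 0.0043091 mol
Divide by the smallest (0.0043091 mol): C 2.000, H 1.667, O 1.000
Multiplying each by 3 gives whole numbers: C 6.00, H 5.00, O 3.00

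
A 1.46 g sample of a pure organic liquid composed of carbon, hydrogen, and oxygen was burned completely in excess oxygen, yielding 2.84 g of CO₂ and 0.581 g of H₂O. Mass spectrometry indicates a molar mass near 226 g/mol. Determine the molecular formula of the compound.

C10H10O6

mol C = 2.84 g CO₂ ÷ 44.009 g/mol = 0.06453 mol
mol H = 2 × 0.581 g H₂O ÷ 18.015 g/mol = 0.06450 mol
mass O = 1.46 − (0.7751 + 0.06502) = 0.6199 g → mol O = 0.6199 ÷ 15.999 = 0.03875 mol
Divide by the smallest (0.03875 mol): C 1.666, H 1.665, O 1.000
Multiplying each by 3 gives whole numbers: C 5.00, H 4.99, O 3.00
Empirical formula: C5H5O3
Empirical-formula mass = 113.09 g/mol; 226 ÷ 113.09 ≈ 2, so the molecular formula is C10H10O6.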